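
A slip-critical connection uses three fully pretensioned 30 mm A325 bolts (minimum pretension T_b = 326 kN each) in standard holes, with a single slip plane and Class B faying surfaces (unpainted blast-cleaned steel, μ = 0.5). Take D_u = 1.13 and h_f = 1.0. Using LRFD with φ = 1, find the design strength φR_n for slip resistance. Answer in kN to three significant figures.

553 kN

R_n = μ · D_u · h_f · T_b · n_s · n_b = 0.5 × 1.13 × 1.0 × 326 × 1 × 3 = 552.6 kN.
Design strength φR_n = 1 × 552.6 = 553 kN.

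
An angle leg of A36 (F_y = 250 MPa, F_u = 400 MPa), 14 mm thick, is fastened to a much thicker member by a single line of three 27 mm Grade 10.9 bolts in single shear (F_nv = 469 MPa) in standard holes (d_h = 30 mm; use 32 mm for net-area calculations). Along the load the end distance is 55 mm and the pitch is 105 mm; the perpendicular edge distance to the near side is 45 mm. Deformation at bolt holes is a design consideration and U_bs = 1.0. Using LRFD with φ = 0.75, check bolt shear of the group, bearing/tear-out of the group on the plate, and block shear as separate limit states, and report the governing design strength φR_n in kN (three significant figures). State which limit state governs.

539 kN (block shear governs)

Bolt shear: A_b = π·27²/4 = 572.6 mm²; R_n = 469 × 572.6 × 3 × 1 / 1000 = 805.6 kN → 0.75 × 805.6 = 604 kN.
Bearing: edge l_c = 40, r_n = 268.8 kN; interior l_c = 75, r_n = 362.9 kN; R_n = 268.8 + 2·362.9 = 994.6 kN → 746 kN.
Block shear: A_gv = 3710, A_nv = 2590, A_nt = 406 mm²; R_n = min(0.6F_uA_nv, 0.6F_yA_gv) + U_bs·F_u·A_nt = 718.9 kN → 539 kN.
Block shear governs: 539 kN.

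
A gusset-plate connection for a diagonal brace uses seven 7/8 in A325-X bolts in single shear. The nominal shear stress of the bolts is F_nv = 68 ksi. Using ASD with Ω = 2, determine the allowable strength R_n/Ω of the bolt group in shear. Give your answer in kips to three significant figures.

A_b = π × 0.875² / 4 = 0.6013 in².
R_n = F_nv · A_b · n · n_s = 68 × 0.6013 × 7 × 1 = 286.2 kips.
Allowable strength R_n/Ω = 286.2 / 2 = 143 kips.

143 kips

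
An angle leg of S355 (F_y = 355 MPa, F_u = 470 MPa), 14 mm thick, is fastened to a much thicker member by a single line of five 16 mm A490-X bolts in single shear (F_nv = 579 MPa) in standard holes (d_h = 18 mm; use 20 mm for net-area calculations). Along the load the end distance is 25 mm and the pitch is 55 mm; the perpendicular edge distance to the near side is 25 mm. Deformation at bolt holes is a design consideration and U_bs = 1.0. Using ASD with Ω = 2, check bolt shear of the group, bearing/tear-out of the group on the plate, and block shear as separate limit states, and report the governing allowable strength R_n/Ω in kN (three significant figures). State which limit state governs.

291 kN (bolt shear governs)

Bolt shear: A_b = π·16²/4 = 201.1 mm²; R_n = 579 × 201.1 × 5 × 1 / 1000 = 582.1 kN → 582.1 / 2 = 291 kN.
Bearing: edge l_c = 16, r_n = 126.3 kN; interior l_c = 37, r_n = 252.7 kN; R_n = 126.3 + 4·252.7 = 1137 kN → 569 kN.
Block shear: A_gv = 3430, A_nv = 2170, A_nt = 210 mm²; R_n = min(0.6F_uA_nv, 0.6F_yA_gv) + U_bs·F_u·A_nt = 710.6 kN → 355 kN.
Bolt shear governs: 291 kN.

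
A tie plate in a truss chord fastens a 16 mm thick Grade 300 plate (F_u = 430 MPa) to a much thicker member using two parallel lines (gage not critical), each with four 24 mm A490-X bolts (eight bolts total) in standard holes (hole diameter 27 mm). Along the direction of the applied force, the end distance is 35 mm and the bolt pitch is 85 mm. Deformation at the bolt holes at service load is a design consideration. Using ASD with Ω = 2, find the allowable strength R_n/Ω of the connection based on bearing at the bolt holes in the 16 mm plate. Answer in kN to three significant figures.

Per bolt r_n = 1.2 l_c t F_u ≤ 2.4 d t F_u; upper limit = 2.4 × 24 × 16 × 430 / 1000 = 396.3 kN.
Edge bolt: l_c = 35 − 27/2 = 21.5 mm → 1.2 × 21.5 × 16 × 430 / 1000 = 177.5 → r_n = 177.5 kN.
Interior bolts: l_c = 85 − 27 = 58 mm → 1.2 × 58 × 16 × 430 / 1000 = 478.8 → r_n = 396.3 kN.
R_n = 2 × 177.5 + 6 × 396.3 = 2733 kN.
Allowable strength R_n/Ω = 2733 / 2 = 1370 kN.

1370 kN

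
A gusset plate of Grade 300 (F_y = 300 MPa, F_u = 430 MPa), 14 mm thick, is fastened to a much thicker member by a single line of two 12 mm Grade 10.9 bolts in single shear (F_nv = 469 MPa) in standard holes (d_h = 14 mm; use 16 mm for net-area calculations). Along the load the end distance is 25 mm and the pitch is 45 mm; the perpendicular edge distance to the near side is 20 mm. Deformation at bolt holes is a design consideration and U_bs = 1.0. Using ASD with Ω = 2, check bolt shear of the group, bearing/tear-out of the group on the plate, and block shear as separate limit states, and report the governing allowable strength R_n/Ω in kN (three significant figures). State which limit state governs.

53 kN (bolt shear governs)

Bolt shear: A_b = π·12²/4 = 113.1 mm²; R_n = 469 × 113.1 × 2 × 1 / 1000 = 106.1 kN → 106.1 / 2 = 53 kN.
Bearing: edge l_c = 18, r_n = 130 kN; interior l_c = 31, r_n = 173.4 kN; R_n = 130 + 1·173.4 = 303.4 kN → 152 kN.
Block shear: A_gv = 980, A_nv = 644, A_nt = 168 mm²; R_n = min(0.6F_uA_nv, 0.6F_yA_gv) + U_bs·F_u·A_nt = 238.4 kN → 119 kN.
Bolt shear governs: 53 kN.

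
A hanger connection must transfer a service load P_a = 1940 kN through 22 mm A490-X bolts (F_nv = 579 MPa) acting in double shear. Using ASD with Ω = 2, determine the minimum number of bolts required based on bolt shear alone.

9 bolts

A_b = π·22²/4 = 380.1 mm².
Per-bolt allowable strength R_n/Ω = 579 × 380.1 × 2 / 1000 / 2 = 220.1 kN.
n ≥ 1940 / 220.1 = 8.814 → use 9 bolts.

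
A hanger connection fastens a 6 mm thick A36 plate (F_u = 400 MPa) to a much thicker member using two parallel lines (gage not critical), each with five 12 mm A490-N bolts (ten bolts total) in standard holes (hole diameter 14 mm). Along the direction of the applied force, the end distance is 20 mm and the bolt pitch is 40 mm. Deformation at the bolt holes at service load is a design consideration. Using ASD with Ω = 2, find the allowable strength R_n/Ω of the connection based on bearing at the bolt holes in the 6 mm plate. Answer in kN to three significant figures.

Per bolt r_n = 1.2 l_c t F_u ≤ 2.4 d t F_u; upper limit = 2.4 × 12 × 6 × 400 / 1000 = 69.12 kN.
Edge bolt: l_c = 20 − 14/2 = 13 mm → 1.2 × 13 × 6 × 400 / 1000 = 37.44 → r_n = 37.44 kN.
Interior bolts: l_c = 40 − 14 = 26 mm → 1.2 × 26 × 6 × 400 / 1000 = 74.88 → r_n = 69.12 kN.
R_n = 2 × 37.44 + 8 × 69.12 = 627.8 kN.
Allowable strength R_n/Ω = 627.8 / 2 = 314 kN.

314 kN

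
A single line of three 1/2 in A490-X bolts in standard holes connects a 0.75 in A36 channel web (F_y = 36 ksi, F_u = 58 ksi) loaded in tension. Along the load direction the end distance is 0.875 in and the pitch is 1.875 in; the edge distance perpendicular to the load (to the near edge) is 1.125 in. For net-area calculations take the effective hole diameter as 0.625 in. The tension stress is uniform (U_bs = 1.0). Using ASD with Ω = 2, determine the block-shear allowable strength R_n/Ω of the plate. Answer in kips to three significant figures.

55.1 kips

Shear plane L_v = 0.875 + 2·1.875 = 4.625 in; A_gv = 4.625 × 0.75 = 3.469 in².
A_nv = (4.625 − 2.5·0.625) × 0.75 = 2.297 in².
A_nt = (1.125 − 0.5·0.625) × 0.75 = 0.6094 in².
0.6 F_u A_nv = 79.93 kips; 0.6 F_y A_gv = 74.92 kips → shear yielding governs the shear term.
R_n = 74.92 + 1.0 × 58 × 0.6094 = 110.3 kips.
Allowable strength R_n/Ω = 110.3 / 2 = 55.1 kips.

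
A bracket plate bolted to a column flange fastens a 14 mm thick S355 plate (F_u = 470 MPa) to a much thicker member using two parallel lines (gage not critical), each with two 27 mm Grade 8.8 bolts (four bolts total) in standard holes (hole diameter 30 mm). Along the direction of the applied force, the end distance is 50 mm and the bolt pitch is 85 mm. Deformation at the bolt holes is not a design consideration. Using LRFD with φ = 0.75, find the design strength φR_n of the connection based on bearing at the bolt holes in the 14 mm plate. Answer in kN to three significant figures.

Per bolt r_n = 1.5 l_c t F_u ≤ 3.0 d t F_u; upper limit = 3.0 × 27 × 14 × 470 / 1000 = 533 kN.
Edge bolt: l_c = 50 − 30/2 = 35 mm → 1.5 × 35 × 14 × 470 / 1000 = 345.4 → r_n = 345.4 kN.
Interior bolts: l_c = 85 − 30 = 55 mm → 1.5 × 55 × 14 × 470 / 1000 = 542.9 → r_n = 533 kN.
R_n = 2 × 345.4 + 2 × 533 = 1757 kN.
Design strength φR_n = 0.75 × 1757 = 1320 kN.

1320 kN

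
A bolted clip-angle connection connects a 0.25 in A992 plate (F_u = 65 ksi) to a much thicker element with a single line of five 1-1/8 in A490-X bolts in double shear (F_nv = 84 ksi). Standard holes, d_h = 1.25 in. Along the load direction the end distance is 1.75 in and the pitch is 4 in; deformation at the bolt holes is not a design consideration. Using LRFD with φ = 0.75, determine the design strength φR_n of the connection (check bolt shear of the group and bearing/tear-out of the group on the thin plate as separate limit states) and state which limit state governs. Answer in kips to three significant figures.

185 kips (bearing governs)

Bolt shear: A_b = π·1.125²/4 = 0.994 in²; R_n = 84 × 0.994 × 5 × 2 = 835 kips → 0.75 × 835 = 626 kips.
Bearing (1.5 l_c t F_u ≤ 3.0 d t F_u): upper limit = 3.0·1.125·0.25·65 = 54.84 kips.
  Edge l_c = 1.75 − 1.25/2 = 1.125 → r_n = 27.42 kips; interior l_c = 4 − 1.25 = 2.75 → r_n = 54.84 kips.
  R_n,bearing = 1·27.42 + 4·54.84 = 246.8 kips → 0.75 × 246.8 = 185 kips.
Bearing governs: 185 kips.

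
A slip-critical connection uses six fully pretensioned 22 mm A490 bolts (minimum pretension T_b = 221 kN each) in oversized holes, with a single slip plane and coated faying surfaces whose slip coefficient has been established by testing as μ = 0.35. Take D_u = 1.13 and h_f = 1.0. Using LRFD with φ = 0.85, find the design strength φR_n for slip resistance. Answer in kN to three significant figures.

R_n = μ · D_u · h_f · T_b · n_s · n_b = 0.35 × 1.13 × 1.0 × 221 × 1 × 6 = 524.4 kN.
Design strength φR_n = 0.85 × 524.4 = 446 kN.

446 kN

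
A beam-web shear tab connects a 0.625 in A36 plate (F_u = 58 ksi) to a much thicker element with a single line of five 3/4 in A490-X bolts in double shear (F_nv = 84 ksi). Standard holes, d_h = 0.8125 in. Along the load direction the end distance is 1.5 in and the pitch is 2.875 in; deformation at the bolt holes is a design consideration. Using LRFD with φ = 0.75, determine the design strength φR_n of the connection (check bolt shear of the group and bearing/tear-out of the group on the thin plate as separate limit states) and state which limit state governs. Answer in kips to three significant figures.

231 kips (bearing governs)

Bolt shear: A_b = π·0.75²/4 = 0.4418 in²; R_n = 84 × 0.4418 × 5 × 2 = 371.1 kips → 0.75 × 371.1 = 278 kips.
Bearing (1.2 l_c t F_u ≤ 2.4 d t F_u): upper limit = 2.4·0.75·0.625·58 = 65.25 kips.
  Edge l_c = 1.5 − 0.8125/2 = 1.094 → r_n = 47.58 kips; interior l_c = 2.875 − 0.8125 = 2.062 → r_n = 65.25 kips.
  R_n,bearing = 1·47.58 + 4·65.25 = 308.6 kips → 0.75 × 308.6 = 231 kips.
Bearing governs: 231 kips.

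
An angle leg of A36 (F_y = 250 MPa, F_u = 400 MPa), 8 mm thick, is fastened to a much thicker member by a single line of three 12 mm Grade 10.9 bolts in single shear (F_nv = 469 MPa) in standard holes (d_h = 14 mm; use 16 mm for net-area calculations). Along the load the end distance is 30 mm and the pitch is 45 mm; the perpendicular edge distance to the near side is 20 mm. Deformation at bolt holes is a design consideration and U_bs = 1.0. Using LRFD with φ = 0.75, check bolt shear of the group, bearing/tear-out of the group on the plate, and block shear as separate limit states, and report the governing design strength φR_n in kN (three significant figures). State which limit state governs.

119 kN (bolt shear governs)

Bolt shear: A_b = π·12²/4 = 113.1 mm²; R_n = 469 × 113.1 × 3 × 1 / 1000 = 159.1 kN → 0.75 × 159.1 = 119 kN.
Bearing: edge l_c = 23, r_n = 88.32 kN; interior l_c = 31, r_n = 92.16 kN; R_n = 88.32 + 2·92.16 = 272.6 kN → 204 kN.
Block shear: A_gv = 960, A_nv = 640, A_nt = 96 mm²; R_n = min(0.6F_uA_nv, 0.6F_yA_gv) + U_bs·F_u·A_nt = 182.4 kN → 137 kN.
Bolt shear governs: 119 kN.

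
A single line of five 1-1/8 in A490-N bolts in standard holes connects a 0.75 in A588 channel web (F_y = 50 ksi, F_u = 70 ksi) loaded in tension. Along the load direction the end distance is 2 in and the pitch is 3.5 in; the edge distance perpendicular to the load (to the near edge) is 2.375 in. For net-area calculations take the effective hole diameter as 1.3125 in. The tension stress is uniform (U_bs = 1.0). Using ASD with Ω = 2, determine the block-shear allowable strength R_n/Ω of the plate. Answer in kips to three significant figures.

Shear plane L_v = 2 + 4·3.5 = 16 in; A_gv = 16 × 0.75 = 12 in².
A_nv = (16 − 4.5·1.3125) × 0.75 = 7.57 in².
A_nt = (2.375 − 0.5·1.3125) × 0.75 = 1.289 in².
0.6 F_u A_nv = 318 kips; 0.6 F_y A_gv = 360 kips → shear rupture governs the shear term.
R_n = 318 + 1.0 × 70 × 1.289 = 408.2 kips.
Allowable strength R_n/Ω = 408.2 / 2 = 204 kips.

204 kips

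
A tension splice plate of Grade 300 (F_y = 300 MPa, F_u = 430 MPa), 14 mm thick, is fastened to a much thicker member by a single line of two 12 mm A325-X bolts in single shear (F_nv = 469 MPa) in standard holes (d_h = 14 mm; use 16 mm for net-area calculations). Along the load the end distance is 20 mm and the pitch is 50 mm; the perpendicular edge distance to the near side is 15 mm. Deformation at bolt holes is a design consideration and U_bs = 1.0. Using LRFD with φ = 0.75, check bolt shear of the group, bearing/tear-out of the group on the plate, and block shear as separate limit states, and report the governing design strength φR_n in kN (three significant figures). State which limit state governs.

79.6 kN (bolt shear governs)

Bolt shear: A_b = π·12²/4 = 113.1 mm²; R_n = 469 × 113.1 × 2 × 1 / 1000 = 106.1 kN → 0.75 × 106.1 = 79.6 kN.
Bearing: edge l_c = 13, r_n = 93.91 kN; interior l_c = 36, r_n = 173.4 kN; R_n = 93.91 + 1·173.4 = 267.3 kN → 200 kN.
Block shear: A_gv = 980, A_nv = 644, A_nt = 98 mm²; R_n = min(0.6F_uA_nv, 0.6F_yA_gv) + U_bs·F_u·A_nt = 208.3 kN → 156 kN.
Bolt shear governs: 79.6 kN.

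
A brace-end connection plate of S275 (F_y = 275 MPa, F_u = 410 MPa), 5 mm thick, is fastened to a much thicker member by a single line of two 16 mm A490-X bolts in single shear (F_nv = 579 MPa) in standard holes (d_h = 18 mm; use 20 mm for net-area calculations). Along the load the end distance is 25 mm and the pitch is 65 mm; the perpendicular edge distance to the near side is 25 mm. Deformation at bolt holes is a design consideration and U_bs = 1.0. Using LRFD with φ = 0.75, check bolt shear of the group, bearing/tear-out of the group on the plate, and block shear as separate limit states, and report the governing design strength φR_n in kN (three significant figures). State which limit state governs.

Bolt shear: A_b = π·16²/4 = 201.1 mm²; R_n = 579 × 201.1 × 2 × 1 / 1000 = 232.8 kN → 0.75 × 232.8 = 175 kN.
Bearing: edge l_c = 16, r_n = 39.36 kN; interior l_c = 47, r_n = 78.72 kN; R_n = 39.36 + 1·78.72 = 118.1 kN → 88.6 kN.
Block shear: A_gv = 450, A_nv = 300, A_nt = 75 mm²; R_n = min(0.6F_uA_nv, 0.6F_yA_gv) + U_bs·F_u·A_nt = 104.5 kN → 78.4 kN.
Block shear governs: 78.4 kN.

78.4 kN (block shear governs)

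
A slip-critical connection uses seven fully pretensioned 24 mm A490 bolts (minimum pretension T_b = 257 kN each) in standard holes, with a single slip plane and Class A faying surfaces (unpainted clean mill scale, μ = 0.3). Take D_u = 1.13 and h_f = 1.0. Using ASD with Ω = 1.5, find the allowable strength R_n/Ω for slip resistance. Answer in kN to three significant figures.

R_n = μ · D_u · h_f · T_b · n_s · n_b = 0.3 × 1.13 × 1.0 × 257 × 1 × 7 = 609.9 kN.
Allowable strength R_n/Ω = 609.9 / 1.5 = 407 kN.

407 kN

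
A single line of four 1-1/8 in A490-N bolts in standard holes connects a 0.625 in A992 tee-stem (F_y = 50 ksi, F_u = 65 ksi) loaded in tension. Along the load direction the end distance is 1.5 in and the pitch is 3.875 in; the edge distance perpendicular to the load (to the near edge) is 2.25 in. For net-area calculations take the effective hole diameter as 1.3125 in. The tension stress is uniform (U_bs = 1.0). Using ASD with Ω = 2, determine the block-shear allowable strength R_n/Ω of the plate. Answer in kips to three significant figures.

136 kips

Shear plane L_v = 1.5 + 3·3.875 = 13.12 in; A_gv = 13.12 × 0.625 = 8.203 in².
A_nv = (13.12 − 3.5·1.3125) × 0.625 = 5.332 in².
A_nt = (2.25 − 0.5·1.3125) × 0.625 = 0.9961 in².
0.6 F_u A_nv = 207.9 kips; 0.6 F_y A_gv = 246.1 kips → shear rupture governs the shear term.
R_n = 207.9 + 1.0 × 65 × 0.9961 = 272.7 kips.
Allowable strength R_n/Ω = 272.7 / 2 = 136 kips.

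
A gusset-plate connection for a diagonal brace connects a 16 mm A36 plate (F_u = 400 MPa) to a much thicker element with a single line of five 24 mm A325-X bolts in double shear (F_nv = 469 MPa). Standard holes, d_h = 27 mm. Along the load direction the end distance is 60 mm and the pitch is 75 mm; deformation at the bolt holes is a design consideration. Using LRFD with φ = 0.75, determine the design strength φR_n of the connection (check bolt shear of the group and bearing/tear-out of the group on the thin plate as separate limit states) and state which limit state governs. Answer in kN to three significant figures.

Bolt shear: A_b = π·24²/4 = 452.4 mm²; R_n = 469 × 452.4 × 5 × 2 / 1000 = 2122 kN → 0.75 × 2122 = 1590 kN.
Bearing (1.2 l_c t F_u ≤ 2.4 d t F_u): upper limit = 2.4·24·16·400 / 1000 = 368.6 kN.
  Edge l_c = 60 − 27/2 = 46.5 → r_n = 357.1 kN; interior l_c = 75 − 27 = 48 → r_n = 368.6 kN.
  R_n,bearing = 1·357.1 + 4·368.6 = 1832 kN → 0.75 × 1832 = 1370 kN.
Bearing governs: 1370 kN.

1370 kN (bearing governs)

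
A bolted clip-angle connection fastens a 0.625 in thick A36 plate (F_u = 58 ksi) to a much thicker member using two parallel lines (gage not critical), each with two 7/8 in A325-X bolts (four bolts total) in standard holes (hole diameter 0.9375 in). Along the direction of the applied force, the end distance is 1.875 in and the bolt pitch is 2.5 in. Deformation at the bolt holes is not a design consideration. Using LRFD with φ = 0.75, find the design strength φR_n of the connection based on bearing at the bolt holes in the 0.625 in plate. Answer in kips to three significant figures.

Per bolt r_n = 1.5 l_c t F_u ≤ 3.0 d t F_u; upper limit = 3.0 × 0.875 × 0.625 × 58 = 95.16 kips.
Edge bolt: l_c = 1.875 − 0.9375/2 = 1.406 in → 1.5 × 1.406 × 0.625 × 58 = 76.46 → r_n = 76.46 kips.
Interior bolts: l_c = 2.5 − 0.9375 = 1.562 in → 1.5 × 1.562 × 0.625 × 58 = 84.96 → r_n = 84.96 kips.
R_n = 2 × 76.46 + 2 × 84.96 = 322.9 kips.
Design strength φR_n = 0.75 × 322.9 = 242 kips.

242 kips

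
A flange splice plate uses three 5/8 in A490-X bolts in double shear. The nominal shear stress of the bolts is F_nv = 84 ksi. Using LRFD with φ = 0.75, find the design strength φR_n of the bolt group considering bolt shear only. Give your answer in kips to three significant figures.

A_b = π × 0.625² / 4 = 0.3068 in².
R_n = F_nv · A_b · n · n_s = 84 × 0.3068 × 3 × 2 = 154.6 kips.
Design strength φR_n = 0.75 × 154.6 = 116 kips.

116 kips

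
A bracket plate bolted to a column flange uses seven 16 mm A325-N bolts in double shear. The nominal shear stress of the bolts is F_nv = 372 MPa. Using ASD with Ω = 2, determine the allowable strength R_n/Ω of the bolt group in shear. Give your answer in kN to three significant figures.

524 kN

A_b = π × 16² / 4 = 201.1 mm².
R_n = F_nv · A_b · n · n_s = 372 × 201.1 × 7 × 2 / 1000 = 1047 kN.
Allowable strength R_n/Ω = 1047 / 2 = 524 kN.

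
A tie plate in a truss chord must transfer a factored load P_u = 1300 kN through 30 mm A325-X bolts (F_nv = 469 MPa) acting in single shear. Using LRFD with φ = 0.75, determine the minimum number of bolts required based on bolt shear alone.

6 bolts

A_b = π·30²/4 = 706.9 mm².
Per-bolt design strength φR_n = 0.75 × 469 × 706.9 × 1 / 1000 = 248.6 kN.
n ≥ 1300 / 248.6 = 5.228 → use 6 bolts.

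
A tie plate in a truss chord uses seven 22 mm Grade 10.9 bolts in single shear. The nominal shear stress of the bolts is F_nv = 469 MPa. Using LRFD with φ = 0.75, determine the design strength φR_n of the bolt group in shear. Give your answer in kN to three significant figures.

A_b = π × 22² / 4 = 380.1 mm².
R_n = F_nv · A_b · n · n_s = 469 × 380.1 × 7 × 1 / 1000 = 1248 kN.
Design strength φR_n = 0.75 × 1248 = 936 kN.

936 kN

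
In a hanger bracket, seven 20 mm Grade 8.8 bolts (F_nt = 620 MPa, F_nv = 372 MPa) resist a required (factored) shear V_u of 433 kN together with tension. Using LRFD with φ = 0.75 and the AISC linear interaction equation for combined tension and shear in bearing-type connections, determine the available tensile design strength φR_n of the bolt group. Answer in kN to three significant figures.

A_b = π·20²/4 = 314.2 mm²; f_rv = 433 × 1000 / (7 × 314.2) = 196.9 MPa.
F'_nt = 1.3 F_nt − (F_nt / φF_nv) f_rv = 1.3·620 − (620/(0.75·372))·196.9 = 368.5 MPa, capped at F_nt → F'_nt = 368.5 MPa.
R_n = F'_nt · A_b · n = 368.5 × 314.2 × 7 / 1000 = 810.3 kN.
Design strength φR_n = 0.75 × 810.3 = 608 kN.

608 kN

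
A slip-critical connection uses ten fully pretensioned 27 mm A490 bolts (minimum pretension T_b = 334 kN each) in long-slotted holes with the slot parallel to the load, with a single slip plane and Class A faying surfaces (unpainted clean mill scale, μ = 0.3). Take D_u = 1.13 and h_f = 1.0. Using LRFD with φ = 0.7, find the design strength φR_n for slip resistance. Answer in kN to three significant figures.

R_n = μ · D_u · h_f · T_b · n_s · n_b = 0.3 × 1.13 × 1.0 × 334 × 1 × 10 = 1132 kN.
Design strength φR_n = 0.7 × 1132 = 793 kN.

793 kN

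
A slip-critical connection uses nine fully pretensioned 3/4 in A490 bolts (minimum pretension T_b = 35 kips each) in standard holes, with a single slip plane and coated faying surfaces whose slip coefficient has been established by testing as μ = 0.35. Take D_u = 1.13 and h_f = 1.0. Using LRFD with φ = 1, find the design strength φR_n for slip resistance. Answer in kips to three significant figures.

125 kips

R_n = μ · D_u · h_f · T_b · n_s · n_b = 0.35 × 1.13 × 1.0 × 35 × 1 × 9 = 124.6 kips.
Design strength φR_n = 1 × 124.6 = 125 kips.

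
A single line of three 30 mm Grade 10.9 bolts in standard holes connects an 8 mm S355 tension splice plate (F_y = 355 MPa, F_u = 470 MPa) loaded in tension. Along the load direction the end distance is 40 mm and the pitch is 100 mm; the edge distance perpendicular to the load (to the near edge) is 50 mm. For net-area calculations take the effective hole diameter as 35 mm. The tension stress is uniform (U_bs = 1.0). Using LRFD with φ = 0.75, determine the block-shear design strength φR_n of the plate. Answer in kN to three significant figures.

350 kN

Shear plane L_v = 40 + 2·100 = 240 mm; A_gv = 240 × 8 = 1920 mm².
A_nv = (240 − 2.5·35) × 8 = 1220 mm².
A_nt = (50 − 0.5·35) × 8 = 260 mm².
0.6 F_u A_nv = 344 kN; 0.6 F_y A_gv = 409 kN → shear rupture governs the shear term.
R_n = 344 + 1.0 × 470 × 260 / 1000 = 466.2 kN.
Design strength φR_n = 0.75 × 466.2 = 350 kN.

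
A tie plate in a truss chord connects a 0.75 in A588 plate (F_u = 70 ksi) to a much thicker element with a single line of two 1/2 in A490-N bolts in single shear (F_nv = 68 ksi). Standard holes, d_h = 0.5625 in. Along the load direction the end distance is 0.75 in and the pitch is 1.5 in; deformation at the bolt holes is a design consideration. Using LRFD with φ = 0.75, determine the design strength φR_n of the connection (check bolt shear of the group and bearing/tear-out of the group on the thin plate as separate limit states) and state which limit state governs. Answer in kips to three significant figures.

20 kips (bolt shear governs)

Bolt shear: A_b = π·0.5²/4 = 0.1963 in²; R_n = 68 × 0.1963 × 2 × 1 = 26.7 kips → 0.75 × 26.7 = 20 kips.
Bearing (1.2 l_c t F_u ≤ 2.4 d t F_u): upper limit = 2.4·0.5·0.75·70 = 63 kips.
  Edge l_c = 0.75 − 0.5625/2 = 0.4688 → r_n = 29.53 kips; interior l_c = 1.5 − 0.5625 = 0.9375 → r_n = 59.06 kips.
  R_n,bearing = 1·29.53 + 1·59.06 = 88.59 kips → 0.75 × 88.59 = 66.4 kips.
Bolt shear governs: 20 kips.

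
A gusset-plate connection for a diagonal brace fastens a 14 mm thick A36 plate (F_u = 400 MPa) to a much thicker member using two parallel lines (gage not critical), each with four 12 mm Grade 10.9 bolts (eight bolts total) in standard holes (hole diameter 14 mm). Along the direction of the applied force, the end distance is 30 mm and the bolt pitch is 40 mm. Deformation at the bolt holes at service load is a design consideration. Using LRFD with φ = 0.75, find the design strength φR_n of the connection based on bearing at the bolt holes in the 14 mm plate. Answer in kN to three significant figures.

Per bolt r_n = 1.2 l_c t F_u ≤ 2.4 d t F_u; upper limit = 2.4 × 12 × 14 × 400 / 1000 = 161.3 kN.
Edge bolt: l_c = 30 − 14/2 = 23 mm → 1.2 × 23 × 14 × 400 / 1000 = 154.6 → r_n = 154.6 kN.
Interior bolts: l_c = 40 − 14 = 26 mm → 1.2 × 26 × 14 × 400 / 1000 = 174.7 → r_n = 161.3 kN.
R_n = 2 × 154.6 + 6 × 161.3 = 1277 kN.
Design strength φR_n = 0.75 × 1277 = 958 kN.

958 kN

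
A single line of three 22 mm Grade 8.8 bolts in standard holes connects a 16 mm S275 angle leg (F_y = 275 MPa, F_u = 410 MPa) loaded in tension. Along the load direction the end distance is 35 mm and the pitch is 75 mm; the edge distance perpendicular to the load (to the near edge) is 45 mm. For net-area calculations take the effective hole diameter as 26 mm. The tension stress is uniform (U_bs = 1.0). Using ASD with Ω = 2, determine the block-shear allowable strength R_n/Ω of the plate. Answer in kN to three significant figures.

341 kN

Shear plane L_v = 35 + 2·75 = 185 mm; A_gv = 185 × 16 = 2960 mm².
A_nv = (185 − 2.5·26) × 16 = 1920 mm².
A_nt = (45 − 0.5·26) × 16 = 512 mm².
0.6 F_u A_nv = 472.3 kN; 0.6 F_y A_gv = 488.4 kN → shear rupture governs the shear term.
R_n = 472.3 + 1.0 × 410 × 512 / 1000 = 682.2 kN.
Allowable strength R_n/Ω = 682.2 / 2 = 341 kN.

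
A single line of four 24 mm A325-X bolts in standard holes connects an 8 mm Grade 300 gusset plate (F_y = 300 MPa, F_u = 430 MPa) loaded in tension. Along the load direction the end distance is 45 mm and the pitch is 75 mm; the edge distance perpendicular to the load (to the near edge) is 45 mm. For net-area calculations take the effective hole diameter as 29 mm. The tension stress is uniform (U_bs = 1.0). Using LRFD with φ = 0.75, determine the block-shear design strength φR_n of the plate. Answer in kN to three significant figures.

Shear plane L_v = 45 + 3·75 = 270 mm; A_gv = 270 × 8 = 2160 mm².
A_nv = (270 − 3.5·29) × 8 = 1348 mm².
A_nt = (45 − 0.5·29) × 8 = 244 mm².
0.6 F_u A_nv = 347.8 kN; 0.6 F_y A_gv = 388.8 kN → shear rupture governs the shear term.
R_n = 347.8 + 1.0 × 430 × 244 / 1000 = 452.7 kN.
Design strength φR_n = 0.75 × 452.7 = 340 kN.

340 kN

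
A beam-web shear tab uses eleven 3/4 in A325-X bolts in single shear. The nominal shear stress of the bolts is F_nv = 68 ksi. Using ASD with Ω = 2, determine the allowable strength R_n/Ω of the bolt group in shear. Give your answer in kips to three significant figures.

165 kips

A_b = π × 0.75² / 4 = 0.4418 in².
R_n = F_nv · A_b · n · n_s = 68 × 0.4418 × 11 × 1 = 330.5 kips.
Allowable strength R_n/Ω = 330.5 / 2 = 165 kips.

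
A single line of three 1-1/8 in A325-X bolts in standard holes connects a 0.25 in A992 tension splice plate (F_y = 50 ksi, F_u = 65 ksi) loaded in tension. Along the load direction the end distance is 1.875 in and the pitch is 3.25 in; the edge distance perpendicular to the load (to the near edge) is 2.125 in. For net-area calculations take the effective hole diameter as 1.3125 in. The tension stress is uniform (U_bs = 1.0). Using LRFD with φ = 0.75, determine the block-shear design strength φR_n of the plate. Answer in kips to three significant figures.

Shear plane L_v = 1.875 + 2·3.25 = 8.375 in; A_gv = 8.375 × 0.25 = 2.094 in².
A_nv = (8.375 − 2.5·1.3125) × 0.25 = 1.273 in².
A_nt = (2.125 − 0.5·1.3125) × 0.25 = 0.3672 in².
0.6 F_u A_nv = 49.66 kips; 0.6 F_y A_gv = 62.81 kips → shear rupture governs the shear term.
R_n = 49.66 + 1.0 × 65 × 0.3672 = 73.53 kips.
Design strength φR_n = 0.75 × 73.53 = 55.1 kips.

55.1 kips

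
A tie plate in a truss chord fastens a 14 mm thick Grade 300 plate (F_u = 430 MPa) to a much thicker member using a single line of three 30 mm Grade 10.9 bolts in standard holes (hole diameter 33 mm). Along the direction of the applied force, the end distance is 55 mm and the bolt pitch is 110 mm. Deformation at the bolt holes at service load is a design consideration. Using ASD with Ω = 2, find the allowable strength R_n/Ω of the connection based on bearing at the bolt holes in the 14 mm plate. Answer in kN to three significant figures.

573 kN

Per bolt r_n = 1.2 l_c t F_u ≤ 2.4 d t F_u; upper limit = 2.4 × 30 × 14 × 430 / 1000 = 433.4 kN.
Edge bolt: l_c = 55 − 33/2 = 38.5 mm → 1.2 × 38.5 × 14 × 430 / 1000 = 278.1 → r_n = 278.1 kN.
Interior bolts: l_c = 110 − 33 = 77 mm → 1.2 × 77 × 14 × 430 / 1000 = 556.2 → r_n = 433.4 kN.
R_n = 1 × 278.1 + 2 × 433.4 = 1145 kN.
Allowable strength R_n/Ω = 1145 / 2 = 573 kN.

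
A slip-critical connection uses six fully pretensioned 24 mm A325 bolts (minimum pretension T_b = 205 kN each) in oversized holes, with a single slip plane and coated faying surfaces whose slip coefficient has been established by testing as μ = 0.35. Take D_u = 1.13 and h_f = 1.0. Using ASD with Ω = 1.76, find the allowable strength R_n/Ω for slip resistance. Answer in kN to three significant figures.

R_n = μ · D_u · h_f · T_b · n_s · n_b = 0.35 × 1.13 × 1.0 × 205 × 1 × 6 = 486.5 kN.
Allowable strength R_n/Ω = 486.5 / 1.76 = 276 kN.

276 kN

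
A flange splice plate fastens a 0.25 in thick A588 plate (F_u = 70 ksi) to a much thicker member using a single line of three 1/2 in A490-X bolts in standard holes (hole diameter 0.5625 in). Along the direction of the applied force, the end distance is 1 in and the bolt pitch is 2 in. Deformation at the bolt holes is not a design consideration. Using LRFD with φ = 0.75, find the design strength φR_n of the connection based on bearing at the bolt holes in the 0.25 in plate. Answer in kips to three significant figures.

Per bolt r_n = 1.5 l_c t F_u ≤ 3.0 d t F_u; upper limit = 3.0 × 0.5 × 0.25 × 70 = 26.25 kips.
Edge bolt: l_c = 1 − 0.5625/2 = 0.7188 in → 1.5 × 0.7188 × 0.25 × 70 = 18.87 → r_n = 18.87 kips.
Interior bolts: l_c = 2 − 0.5625 = 1.438 in → 1.5 × 1.438 × 0.25 × 70 = 37.73 → r_n = 26.25 kips.
R_n = 1 × 18.87 + 2 × 26.25 = 71.37 kips.
Design strength φR_n = 0.75 × 71.37 = 53.5 kips.

53.5 kips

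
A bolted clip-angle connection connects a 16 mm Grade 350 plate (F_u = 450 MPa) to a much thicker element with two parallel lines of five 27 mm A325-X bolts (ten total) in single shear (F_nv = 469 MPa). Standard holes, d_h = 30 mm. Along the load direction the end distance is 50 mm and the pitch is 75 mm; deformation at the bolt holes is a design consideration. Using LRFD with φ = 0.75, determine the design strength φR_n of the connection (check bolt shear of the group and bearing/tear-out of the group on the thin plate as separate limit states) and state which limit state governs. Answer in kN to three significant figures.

Bolt shear: A_b = π·27²/4 = 572.6 mm²; R_n = 469 × 572.6 × 10 × 1 / 1000 = 2685 kN → 0.75 × 2685 = 2010 kN.
Bearing (1.2 l_c t F_u ≤ 2.4 d t F_u): upper limit = 2.4·27·16·450 / 1000 = 466.6 kN.
  Edge l_c = 50 − 30/2 = 35 → r_n = 302.4 kN; interior l_c = 75 − 30 = 45 → r_n = 388.8 kN.
  R_n,bearing = 2·302.4 + 8·388.8 = 3715 kN → 0.75 × 3715 = 2790 kN.
Bolt shear governs: 2010 kN.

2010 kN (bolt shear governs)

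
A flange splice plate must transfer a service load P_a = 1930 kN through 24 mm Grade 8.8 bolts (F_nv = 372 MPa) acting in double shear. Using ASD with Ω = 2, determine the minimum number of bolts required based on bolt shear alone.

12 bolts

A_b = π·24²/4 = 452.4 mm².
Per-bolt allowable strength R_n/Ω = 372 × 452.4 × 2 / 1000 / 2 = 168.3 kN.
n ≥ 1930 / 168.3 = 11.47 → use 12 bolts.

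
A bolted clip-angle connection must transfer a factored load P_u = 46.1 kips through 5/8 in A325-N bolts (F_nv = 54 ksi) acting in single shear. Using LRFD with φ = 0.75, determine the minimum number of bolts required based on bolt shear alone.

4 bolts

A_b = π·0.625²/4 = 0.3068 in².
Per-bolt design strength φR_n = 0.75 × 54 × 0.3068 × 1 = 12.43 kips.
n ≥ 46.1 / 12.43 = 3.71 → use 4 bolts.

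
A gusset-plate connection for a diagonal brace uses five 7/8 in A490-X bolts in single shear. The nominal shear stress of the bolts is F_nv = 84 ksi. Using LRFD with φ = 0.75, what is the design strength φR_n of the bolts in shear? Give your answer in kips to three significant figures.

A_b = π × 0.875² / 4 = 0.6013 in².
R_n = F_nv · A_b · n · n_s = 84 × 0.6013 × 5 × 1 = 252.6 kips.
Design strength φR_n = 0.75 × 252.6 = 189 kips.

189 kips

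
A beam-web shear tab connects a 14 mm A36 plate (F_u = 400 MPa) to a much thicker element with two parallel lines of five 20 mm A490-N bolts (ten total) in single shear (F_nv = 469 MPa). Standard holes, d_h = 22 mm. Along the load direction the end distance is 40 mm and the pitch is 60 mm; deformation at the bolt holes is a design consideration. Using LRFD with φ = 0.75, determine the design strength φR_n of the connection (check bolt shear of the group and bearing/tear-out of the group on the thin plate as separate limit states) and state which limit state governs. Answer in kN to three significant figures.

1110 kN (bolt shear governs)

Bolt shear: A_b = π·20²/4 = 314.2 mm²; R_n = 469 × 314.2 × 10 × 1 / 1000 = 1473 kN → 0.75 × 1473 = 1110 kN.
Bearing (1.2 l_c t F_u ≤ 2.4 d t F_u): upper limit = 2.4·20·14·400 / 1000 = 268.8 kN.
  Edge l_c = 40 − 22/2 = 29 → r_n = 194.9 kN; interior l_c = 60 − 22 = 38 → r_n = 255.4 kN.
  R_n,bearing = 2·194.9 + 8·255.4 = 2433 kN → 0.75 × 2433 = 1820 kN.
Bolt shear governs: 1110 kN.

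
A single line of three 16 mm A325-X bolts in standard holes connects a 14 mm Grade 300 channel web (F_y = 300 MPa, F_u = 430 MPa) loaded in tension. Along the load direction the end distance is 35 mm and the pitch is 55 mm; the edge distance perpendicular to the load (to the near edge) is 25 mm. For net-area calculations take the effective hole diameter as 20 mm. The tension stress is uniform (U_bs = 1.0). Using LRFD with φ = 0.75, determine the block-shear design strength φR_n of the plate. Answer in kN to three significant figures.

325 kN

Shear plane L_v = 35 + 2·55 = 145 mm; A_gv = 145 × 14 = 2030 mm².
A_nv = (145 − 2.5·20) × 14 = 1330 mm².
A_nt = (25 − 0.5·20) × 14 = 210 mm².
0.6 F_u A_nv = 343.1 kN; 0.6 F_y A_gv = 365.4 kN → shear rupture governs the shear term.
R_n = 343.1 + 1.0 × 430 × 210 / 1000 = 433.4 kN.
Design strength φR_n = 0.75 × 433.4 = 325 kN.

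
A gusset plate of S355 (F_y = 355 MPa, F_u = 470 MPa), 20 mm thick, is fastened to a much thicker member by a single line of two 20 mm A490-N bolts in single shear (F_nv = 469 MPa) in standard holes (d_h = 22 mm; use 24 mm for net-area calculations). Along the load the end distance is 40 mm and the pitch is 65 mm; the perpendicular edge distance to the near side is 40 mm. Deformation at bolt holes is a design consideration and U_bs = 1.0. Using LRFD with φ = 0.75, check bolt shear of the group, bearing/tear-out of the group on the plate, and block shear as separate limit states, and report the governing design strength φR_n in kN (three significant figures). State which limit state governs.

Bolt shear: A_b = π·20²/4 = 314.2 mm²; R_n = 469 × 314.2 × 2 × 1 / 1000 = 294.7 kN → 0.75 × 294.7 = 221 kN.
Bearing: edge l_c = 29, r_n = 327.1 kN; interior l_c = 43, r_n = 451.2 kN; R_n = 327.1 + 1·451.2 = 778.3 kN → 584 kN.
Block shear: A_gv = 2100, A_nv = 1380, A_nt = 560 mm²; R_n = min(0.6F_uA_nv, 0.6F_yA_gv) + U_bs·F_u·A_nt = 652.4 kN → 489 kN.
Bolt shear governs: 221 kN.

221 kN (bolt shear governs)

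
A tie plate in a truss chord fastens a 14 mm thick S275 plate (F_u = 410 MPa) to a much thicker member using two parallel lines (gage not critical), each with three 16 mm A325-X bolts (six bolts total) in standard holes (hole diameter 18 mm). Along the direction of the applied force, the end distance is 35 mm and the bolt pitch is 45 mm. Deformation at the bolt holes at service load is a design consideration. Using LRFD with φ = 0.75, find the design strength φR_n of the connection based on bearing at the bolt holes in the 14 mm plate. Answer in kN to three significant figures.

827 kN

Per bolt r_n = 1.2 l_c t F_u ≤ 2.4 d t F_u; upper limit = 2.4 × 16 × 14 × 410 / 1000 = 220.4 kN.
Edge bolt: l_c = 35 − 18/2 = 26 mm → 1.2 × 26 × 14 × 410 / 1000 = 179.1 → r_n = 179.1 kN.
Interior bolts: l_c = 45 − 18 = 27 mm → 1.2 × 27 × 14 × 410 / 1000 = 186 → r_n = 186 kN.
R_n = 2 × 179.1 + 4 × 186 = 1102 kN.
Design strength φR_n = 0.75 × 1102 = 827 kN.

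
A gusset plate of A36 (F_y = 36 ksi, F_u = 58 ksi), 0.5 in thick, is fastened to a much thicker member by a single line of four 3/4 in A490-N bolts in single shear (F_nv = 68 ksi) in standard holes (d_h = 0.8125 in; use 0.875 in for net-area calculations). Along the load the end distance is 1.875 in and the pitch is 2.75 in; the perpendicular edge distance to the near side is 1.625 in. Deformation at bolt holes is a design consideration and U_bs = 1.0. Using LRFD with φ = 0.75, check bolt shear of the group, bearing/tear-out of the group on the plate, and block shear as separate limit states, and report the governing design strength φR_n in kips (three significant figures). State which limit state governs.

Bolt shear: A_b = π·0.75²/4 = 0.4418 in²; R_n = 68 × 0.4418 × 4 × 1 = 120.2 kips → 0.75 × 120.2 = 90.1 kips.
Bearing: edge l_c = 1.469, r_n = 51.11 kips; interior l_c = 1.938, r_n = 52.2 kips; R_n = 51.11 + 3·52.2 = 207.7 kips → 156 kips.
Block shear: A_gv = 5.062, A_nv = 3.531, A_nt = 0.5938 in²; R_n = min(0.6F_uA_nv, 0.6F_yA_gv) + U_bs·F_u·A_nt = 143.8 kips → 108 kips.
Bolt shear governs: 90.1 kips.

90.1 kips (bolt shear governs)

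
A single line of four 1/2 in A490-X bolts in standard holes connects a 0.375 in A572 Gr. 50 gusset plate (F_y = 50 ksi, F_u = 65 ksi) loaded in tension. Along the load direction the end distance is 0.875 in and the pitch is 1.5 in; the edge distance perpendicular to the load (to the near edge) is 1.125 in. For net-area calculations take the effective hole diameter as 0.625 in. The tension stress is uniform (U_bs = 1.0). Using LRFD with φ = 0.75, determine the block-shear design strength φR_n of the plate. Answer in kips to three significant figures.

Shear plane L_v = 0.875 + 3·1.5 = 5.375 in; A_gv = 5.375 × 0.375 = 2.016 in².
A_nv = (5.375 − 3.5·0.625) × 0.375 = 1.195 in².
A_nt = (1.125 − 0.5·0.625) × 0.375 = 0.3047 in².
0.6 F_u A_nv = 46.62 kips; 0.6 F_y A_gv = 60.47 kips → shear rupture governs the shear term.
R_n = 46.62 + 1.0 × 65 × 0.3047 = 66.42 kips.
Design strength φR_n = 0.75 × 66.42 = 49.8 kips.

49.8 kips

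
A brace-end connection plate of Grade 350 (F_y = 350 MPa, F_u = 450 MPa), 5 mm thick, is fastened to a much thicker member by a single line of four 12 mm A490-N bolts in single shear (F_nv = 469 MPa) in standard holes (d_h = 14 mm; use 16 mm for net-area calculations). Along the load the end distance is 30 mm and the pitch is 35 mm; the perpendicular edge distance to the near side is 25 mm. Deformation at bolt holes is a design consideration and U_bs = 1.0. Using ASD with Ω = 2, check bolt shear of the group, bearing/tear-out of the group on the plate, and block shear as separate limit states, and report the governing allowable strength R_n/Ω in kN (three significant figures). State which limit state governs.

Bolt shear: A_b = π·12²/4 = 113.1 mm²; R_n = 469 × 113.1 × 4 × 1 / 1000 = 212.2 kN → 212.2 / 2 = 106 kN.
Bearing: edge l_c = 23, r_n = 62.1 kN; interior l_c = 21, r_n = 56.7 kN; R_n = 62.1 + 3·56.7 = 232.2 kN → 116 kN.
Block shear: A_gv = 675, A_nv = 395, A_nt = 85 mm²; R_n = min(0.6F_uA_nv, 0.6F_yA_gv) + U_bs·F_u·A_nt = 144.9 kN → 72.5 kN.
Block shear governs: 72.5 kN.

72.5 kN (block shear governs)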